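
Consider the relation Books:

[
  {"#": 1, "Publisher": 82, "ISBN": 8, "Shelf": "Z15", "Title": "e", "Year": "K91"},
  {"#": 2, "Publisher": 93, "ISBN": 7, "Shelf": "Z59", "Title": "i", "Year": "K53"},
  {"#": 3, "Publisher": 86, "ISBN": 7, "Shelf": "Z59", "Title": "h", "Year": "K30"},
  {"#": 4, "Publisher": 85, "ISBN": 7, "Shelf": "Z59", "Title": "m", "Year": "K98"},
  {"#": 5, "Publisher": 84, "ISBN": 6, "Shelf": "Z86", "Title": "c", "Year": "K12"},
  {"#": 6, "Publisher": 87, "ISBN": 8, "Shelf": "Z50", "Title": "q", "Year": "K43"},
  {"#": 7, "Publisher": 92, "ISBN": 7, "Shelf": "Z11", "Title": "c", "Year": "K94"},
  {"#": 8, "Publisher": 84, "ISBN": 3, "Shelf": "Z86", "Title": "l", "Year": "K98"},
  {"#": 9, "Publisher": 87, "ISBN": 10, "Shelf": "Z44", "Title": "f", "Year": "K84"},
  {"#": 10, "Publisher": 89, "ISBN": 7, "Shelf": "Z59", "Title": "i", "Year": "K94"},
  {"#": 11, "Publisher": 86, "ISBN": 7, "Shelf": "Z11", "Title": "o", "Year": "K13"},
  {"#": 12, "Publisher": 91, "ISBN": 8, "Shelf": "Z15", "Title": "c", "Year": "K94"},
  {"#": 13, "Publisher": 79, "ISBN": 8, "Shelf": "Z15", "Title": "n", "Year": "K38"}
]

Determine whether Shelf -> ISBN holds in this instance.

Shelf=Z15: rows 1, 12, 13 → ISBN = 8, 8, 8 ✓
Shelf=Z59: rows 2, 3, 4, 10 → ISBN = 7, 7, 7, 7 ✓
Shelf=Z86: rows 5, 8 → ISBN takes values {6, 3} — violation
Shelf=Z50: row 6 → ISBN = 8 ✓
Shelf=Z11: rows 7, 11 → ISBN = 7, 7 ✓
Shelf=Z44: row 9 → ISBN = 10 ✓
Two rows agree on Shelf but differ on ISBN, so Shelf -> ISBN does not hold.

No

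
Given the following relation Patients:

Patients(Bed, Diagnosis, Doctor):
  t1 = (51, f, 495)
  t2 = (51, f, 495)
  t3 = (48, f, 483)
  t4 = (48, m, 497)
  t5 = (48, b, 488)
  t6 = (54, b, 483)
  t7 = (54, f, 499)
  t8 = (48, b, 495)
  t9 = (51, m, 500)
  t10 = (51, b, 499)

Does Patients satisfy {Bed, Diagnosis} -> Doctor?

(Bed=51, Diagnosis=f): rows 1, 2 → Doctor = 495, 495 ✓
(Bed=48, Diagnosis=f): row 3 → Doctor = 483 ✓
(Bed=48, Diagnosis=m): row 4 → Doctor = 497 ✓
(Bed=48, Diagnosis=b): rows 5, 8 → Doctor takes values {488, 495} — violation
(Bed=54, Diagnosis=b): row 6 → Doctor = 483 ✓
(Bed=54, Diagnosis=f): row 7 → Doctor = 499 ✓
(Bed=51, Diagnosis=m): row 9 → Doctor = 500 ✓
(Bed=51, Diagnosis=b): row 10 → Doctor = 499 ✓
Two rows agree on {Bed, Diagnosis} but differ on Doctor, so {Bed, Diagnosis} -> Doctor does not hold.

No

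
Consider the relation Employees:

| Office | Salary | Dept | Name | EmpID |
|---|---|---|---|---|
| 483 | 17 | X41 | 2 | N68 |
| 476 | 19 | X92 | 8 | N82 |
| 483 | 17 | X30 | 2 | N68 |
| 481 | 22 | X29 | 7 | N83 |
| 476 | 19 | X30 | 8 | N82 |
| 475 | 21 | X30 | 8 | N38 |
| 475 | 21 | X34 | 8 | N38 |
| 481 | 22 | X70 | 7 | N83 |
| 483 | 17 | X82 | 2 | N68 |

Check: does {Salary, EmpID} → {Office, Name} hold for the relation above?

Yes

(Salary=17, EmpID=N68): 3 rows → {Office,Name} = (483, 2), (483, 2), (483, 2) ✓
(Salary=19, EmpID=N82): 2 rows → {Office,Name} = (476, 8), (476, 8) ✓
(Salary=22, EmpID=N83): 2 rows → {Office,Name} = (481, 7), (481, 7) ✓
(Salary=21, EmpID=N38): 2 rows → {Office,Name} = (475, 8), (475, 8) ✓
Every {Salary, EmpID} value is associated with a single {Office, Name} value, so {Salary, EmpID} → {Office, Name} holds.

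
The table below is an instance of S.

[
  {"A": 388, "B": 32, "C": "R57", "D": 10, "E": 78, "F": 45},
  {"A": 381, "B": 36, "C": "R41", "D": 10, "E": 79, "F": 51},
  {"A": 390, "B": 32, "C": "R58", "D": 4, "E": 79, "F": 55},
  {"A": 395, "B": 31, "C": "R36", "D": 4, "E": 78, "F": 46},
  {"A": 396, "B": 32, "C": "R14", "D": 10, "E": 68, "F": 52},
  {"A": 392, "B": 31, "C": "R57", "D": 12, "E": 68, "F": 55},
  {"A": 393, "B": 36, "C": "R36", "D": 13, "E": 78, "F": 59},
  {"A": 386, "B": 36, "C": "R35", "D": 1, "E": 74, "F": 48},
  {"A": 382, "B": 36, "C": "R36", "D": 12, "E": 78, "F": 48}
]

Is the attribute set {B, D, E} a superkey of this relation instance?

Yes

All 9 rows have distinct {B, D, E} values, so {B, D, E} → (all attributes) holds and {B, D, E} is a superkey.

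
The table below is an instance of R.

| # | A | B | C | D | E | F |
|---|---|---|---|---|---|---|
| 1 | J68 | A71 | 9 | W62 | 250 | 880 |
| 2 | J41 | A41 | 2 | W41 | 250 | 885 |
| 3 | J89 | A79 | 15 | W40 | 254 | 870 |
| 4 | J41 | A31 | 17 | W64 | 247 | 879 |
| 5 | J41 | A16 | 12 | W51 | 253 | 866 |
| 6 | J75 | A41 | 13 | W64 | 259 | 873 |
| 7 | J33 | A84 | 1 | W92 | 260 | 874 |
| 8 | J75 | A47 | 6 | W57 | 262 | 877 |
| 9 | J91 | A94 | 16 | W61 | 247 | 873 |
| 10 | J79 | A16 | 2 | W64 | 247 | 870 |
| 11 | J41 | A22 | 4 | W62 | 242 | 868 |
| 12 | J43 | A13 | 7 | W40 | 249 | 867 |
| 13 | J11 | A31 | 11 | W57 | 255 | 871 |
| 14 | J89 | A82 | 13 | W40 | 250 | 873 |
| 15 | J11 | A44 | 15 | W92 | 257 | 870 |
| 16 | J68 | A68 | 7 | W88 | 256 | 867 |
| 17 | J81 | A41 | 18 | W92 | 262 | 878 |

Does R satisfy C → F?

C=9: row 1 → F = 880 ✓
C=2: rows 2, 10 → F takes values {885, 870} — violation
C=15: rows 3, 15 → F = 870, 870 ✓
C=17: row 4 → F = 879 ✓
C=12: row 5 → F = 866 ✓
C=13: rows 6, 14 → F = 873, 873 ✓
C=1: row 7 → F = 874 ✓
C=6: row 8 → F = 877 ✓
C=16: row 9 → F = 873 ✓
C=4: row 11 → F = 868 ✓
C=7: rows 12, 16 → F = 867, 867 ✓
C=11: row 13 → F = 871 ✓
C=18: row 17 → F = 878 ✓
Two rows agree on C but differ on F, so C → F does not hold.

No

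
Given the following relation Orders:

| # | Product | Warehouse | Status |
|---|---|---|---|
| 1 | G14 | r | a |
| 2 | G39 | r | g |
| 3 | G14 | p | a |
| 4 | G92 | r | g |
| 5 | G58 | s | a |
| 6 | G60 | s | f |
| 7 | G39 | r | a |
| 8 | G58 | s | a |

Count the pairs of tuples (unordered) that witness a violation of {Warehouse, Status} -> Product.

2

(Warehouse=r, Status=a): violating pairs (1,7) — 1 pair.
(Warehouse=r, Status=g): violating pairs (2,4) — 1 pair.
(Warehouse=s, Status=a): all 2 rows agree on Product — 0 pairs.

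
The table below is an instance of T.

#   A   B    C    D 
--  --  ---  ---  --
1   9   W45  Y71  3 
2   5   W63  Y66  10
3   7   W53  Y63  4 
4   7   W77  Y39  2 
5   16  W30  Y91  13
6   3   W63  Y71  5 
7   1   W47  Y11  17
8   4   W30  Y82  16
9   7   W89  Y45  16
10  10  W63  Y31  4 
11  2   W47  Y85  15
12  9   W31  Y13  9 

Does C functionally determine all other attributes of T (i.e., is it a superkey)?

No

Rows 1 and 6 have the same C value C=Y71 but are distinct tuples, so C does not determine every attribute — not a superkey.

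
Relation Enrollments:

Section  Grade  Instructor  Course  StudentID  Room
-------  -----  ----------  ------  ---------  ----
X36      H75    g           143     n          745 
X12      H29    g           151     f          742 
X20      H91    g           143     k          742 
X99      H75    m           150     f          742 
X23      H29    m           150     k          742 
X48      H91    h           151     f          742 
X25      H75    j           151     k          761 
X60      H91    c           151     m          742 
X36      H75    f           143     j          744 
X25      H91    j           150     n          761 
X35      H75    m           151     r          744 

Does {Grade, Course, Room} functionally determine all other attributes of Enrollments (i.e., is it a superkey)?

Two distinct rows share (Grade=H91, Course=151, Room=742), so {Grade, Course, Room} does not determine every attribute — not a superkey.

No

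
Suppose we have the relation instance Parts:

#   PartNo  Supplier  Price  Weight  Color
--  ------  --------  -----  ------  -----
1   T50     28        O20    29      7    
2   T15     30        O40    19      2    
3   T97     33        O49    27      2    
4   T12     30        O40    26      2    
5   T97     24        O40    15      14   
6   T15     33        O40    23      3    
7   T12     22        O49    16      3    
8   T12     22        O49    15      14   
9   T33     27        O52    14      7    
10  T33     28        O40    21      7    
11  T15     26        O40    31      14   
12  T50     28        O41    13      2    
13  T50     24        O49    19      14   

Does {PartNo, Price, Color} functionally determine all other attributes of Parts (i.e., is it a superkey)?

All 13 rows have distinct {PartNo, Price, Color} values, so {PartNo, Price, Color} → (all attributes) holds and {PartNo, Price, Color} is a superkey.

Yes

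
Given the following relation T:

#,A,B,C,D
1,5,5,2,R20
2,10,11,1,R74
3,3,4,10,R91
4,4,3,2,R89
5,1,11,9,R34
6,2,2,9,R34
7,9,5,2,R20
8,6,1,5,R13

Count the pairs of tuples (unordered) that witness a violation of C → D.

C=2: violating pairs (1,4), (4,7) — 2 pairs.
C=9: all 2 rows agree on D — 0 pairs.

2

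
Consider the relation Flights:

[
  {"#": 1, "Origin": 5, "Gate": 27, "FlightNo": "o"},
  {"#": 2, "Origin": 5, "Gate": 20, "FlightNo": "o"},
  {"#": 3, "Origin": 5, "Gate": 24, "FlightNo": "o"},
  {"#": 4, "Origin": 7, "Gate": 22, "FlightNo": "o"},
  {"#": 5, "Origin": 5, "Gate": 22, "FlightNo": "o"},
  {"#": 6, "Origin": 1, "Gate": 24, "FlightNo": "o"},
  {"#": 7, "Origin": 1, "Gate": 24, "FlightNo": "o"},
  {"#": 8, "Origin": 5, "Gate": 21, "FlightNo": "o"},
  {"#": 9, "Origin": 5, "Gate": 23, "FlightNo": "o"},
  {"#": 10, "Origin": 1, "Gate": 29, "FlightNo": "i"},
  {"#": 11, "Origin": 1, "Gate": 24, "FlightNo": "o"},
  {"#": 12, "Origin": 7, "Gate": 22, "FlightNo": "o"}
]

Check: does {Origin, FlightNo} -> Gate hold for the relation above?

No

(Origin=5, FlightNo=o): rows 1, 2, 3, 5, 8, 9 → Gate takes values {27, 20, 24, 22, 21, 23} — violation
(Origin=7, FlightNo=o): rows 4, 12 → Gate = 22, 22 ✓
(Origin=1, FlightNo=o): rows 6, 7, 11 → Gate = 24, 24, 24 ✓
(Origin=1, FlightNo=i): row 10 → Gate = 29 ✓
Two rows agree on {Origin, FlightNo} but differ on Gate, so {Origin, FlightNo} -> Gate does not hold.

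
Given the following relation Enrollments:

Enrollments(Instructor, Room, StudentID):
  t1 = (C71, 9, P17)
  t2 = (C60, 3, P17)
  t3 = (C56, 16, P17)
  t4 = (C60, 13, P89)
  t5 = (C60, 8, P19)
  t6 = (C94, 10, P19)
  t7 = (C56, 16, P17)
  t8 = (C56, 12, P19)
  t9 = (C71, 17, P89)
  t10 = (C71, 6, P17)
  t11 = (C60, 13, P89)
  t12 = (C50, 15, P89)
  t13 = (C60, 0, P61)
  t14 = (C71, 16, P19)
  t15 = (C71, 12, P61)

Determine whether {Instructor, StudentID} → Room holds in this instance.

No

(Instructor=C71, StudentID=P17): rows 1, 10 → Room takes values {9, 6} — violation
(Instructor=C60, StudentID=P17): row 2 → Room = 3 ✓
(Instructor=C56, StudentID=P17): rows 3, 7 → Room = 16, 16 ✓
(Instructor=C60, StudentID=P89): rows 4, 11 → Room = 13, 13 ✓
(Instructor=C60, StudentID=P19): row 5 → Room = 8 ✓
(Instructor=C94, StudentID=P19): row 6 → Room = 10 ✓
(Instructor=C56, StudentID=P19): row 8 → Room = 12 ✓
(Instructor=C71, StudentID=P89): row 9 → Room = 17 ✓
(Instructor=C50, StudentID=P89): row 12 → Room = 15 ✓
(Instructor=C60, StudentID=P61): row 13 → Room = 0 ✓
(Instructor=C71, StudentID=P19): row 14 → Room = 16 ✓
(Instructor=C71, StudentID=P61): row 15 → Room = 12 ✓
Two rows agree on {Instructor, StudentID} but differ on Room, so {Instructor, StudentID} → Room does not hold.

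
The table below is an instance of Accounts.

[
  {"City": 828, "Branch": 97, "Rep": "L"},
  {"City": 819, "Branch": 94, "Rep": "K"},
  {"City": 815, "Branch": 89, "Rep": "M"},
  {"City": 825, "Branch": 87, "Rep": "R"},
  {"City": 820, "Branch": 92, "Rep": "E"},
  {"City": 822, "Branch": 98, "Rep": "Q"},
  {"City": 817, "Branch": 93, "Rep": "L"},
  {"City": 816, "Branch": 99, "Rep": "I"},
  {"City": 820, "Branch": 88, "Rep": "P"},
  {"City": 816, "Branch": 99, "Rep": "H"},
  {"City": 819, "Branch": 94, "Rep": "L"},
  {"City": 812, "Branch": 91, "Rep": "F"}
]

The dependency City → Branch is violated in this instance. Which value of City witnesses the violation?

City=828: 1 row → Branch = 97 ✓
City=819: 2 rows → Branch = 94, 94 ✓
City=815: 1 row → Branch = 89 ✓
City=825: 1 row → Branch = 87 ✓
City=820: 2 rows → Branch takes values {92, 88} — violation
City=822: 1 row → Branch = 98 ✓
City=817: 1 row → Branch = 93 ✓
City=816: 2 rows → Branch = 99, 99 ✓
City=812: 1 row → Branch = 91 ✓
The only City value with inconsistent Branch is City=820.

820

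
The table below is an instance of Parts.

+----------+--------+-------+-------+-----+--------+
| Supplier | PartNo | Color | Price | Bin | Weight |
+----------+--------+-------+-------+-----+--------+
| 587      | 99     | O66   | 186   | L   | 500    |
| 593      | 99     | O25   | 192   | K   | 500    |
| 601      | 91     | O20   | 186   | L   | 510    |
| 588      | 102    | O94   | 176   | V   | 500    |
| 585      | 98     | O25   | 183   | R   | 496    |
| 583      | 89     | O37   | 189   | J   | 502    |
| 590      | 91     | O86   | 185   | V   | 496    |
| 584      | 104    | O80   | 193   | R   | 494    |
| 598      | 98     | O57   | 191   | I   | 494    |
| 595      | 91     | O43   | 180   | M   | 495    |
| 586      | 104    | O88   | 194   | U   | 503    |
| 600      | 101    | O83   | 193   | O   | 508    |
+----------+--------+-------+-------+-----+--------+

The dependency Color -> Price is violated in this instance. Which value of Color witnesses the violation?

Color=O66: 1 row → Price = 186 ✓
Color=O25: 2 rows → Price takes values {192, 183} — violation
Color=O20: 1 row → Price = 186 ✓
Color=O94: 1 row → Price = 176 ✓
Color=O37: 1 row → Price = 189 ✓
Color=O86: 1 row → Price = 185 ✓
Color=O80: 1 row → Price = 193 ✓
Color=O57: 1 row → Price = 191 ✓
Color=O43: 1 row → Price = 180 ✓
Color=O88: 1 row → Price = 194 ✓
Color=O83: 1 row → Price = 193 ✓
The only Color value with inconsistent Price is Color=O25.

O25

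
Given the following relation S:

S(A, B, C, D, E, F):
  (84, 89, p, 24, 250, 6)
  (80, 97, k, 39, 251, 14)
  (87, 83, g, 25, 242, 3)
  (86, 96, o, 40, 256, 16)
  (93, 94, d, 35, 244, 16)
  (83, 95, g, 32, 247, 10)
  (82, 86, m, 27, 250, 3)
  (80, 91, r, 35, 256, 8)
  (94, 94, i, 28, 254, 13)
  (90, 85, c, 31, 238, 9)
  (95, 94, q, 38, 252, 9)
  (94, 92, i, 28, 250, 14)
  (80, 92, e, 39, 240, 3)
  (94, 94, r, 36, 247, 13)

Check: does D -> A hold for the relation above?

No

D=24: 1 row → A = 84 ✓
D=39: 2 rows → A = 80, 80 ✓
D=25: 1 row → A = 87 ✓
D=40: 1 row → A = 86 ✓
D=35: 2 rows → A takes values {93, 80} — violation
D=32: 1 row → A = 83 ✓
D=27: 1 row → A = 82 ✓
D=28: 2 rows → A = 94, 94 ✓
D=31: 1 row → A = 90 ✓
D=38: 1 row → A = 95 ✓
D=36: 1 row → A = 94 ✓
Two rows agree on D but differ on A, so D -> A does not hold.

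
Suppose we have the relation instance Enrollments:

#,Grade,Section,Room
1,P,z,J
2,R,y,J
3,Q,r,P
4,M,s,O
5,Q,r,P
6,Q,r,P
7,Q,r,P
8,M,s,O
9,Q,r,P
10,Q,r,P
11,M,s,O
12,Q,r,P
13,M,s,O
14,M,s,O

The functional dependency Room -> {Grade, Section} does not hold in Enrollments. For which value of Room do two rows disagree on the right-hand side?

Room=J: rows 1, 2 → {Grade,Section} takes values {(P, z), (R, y)} — violation
Room=P: rows 3, 5, 6, 7, 9, 10, 12 → {Grade,Section} = (Q, r), (Q, r), (Q, r), (Q, r), (Q, r), (Q, r), (Q, r) ✓
Room=O: rows 4, 8, 11, 13, 14 → {Grade,Section} = (M, s), (M, s), (M, s), (M, s), (M, s) ✓
The only Room value with inconsistent RHS is Room=J.

J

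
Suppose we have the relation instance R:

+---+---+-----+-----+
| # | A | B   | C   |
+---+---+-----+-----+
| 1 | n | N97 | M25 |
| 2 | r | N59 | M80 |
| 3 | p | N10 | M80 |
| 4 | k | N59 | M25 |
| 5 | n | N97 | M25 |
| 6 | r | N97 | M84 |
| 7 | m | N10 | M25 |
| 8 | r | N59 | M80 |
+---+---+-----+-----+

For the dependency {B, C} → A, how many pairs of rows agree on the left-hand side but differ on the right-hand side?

(B=N97, C=M25): all 2 rows agree on A — 0 pairs.
(B=N59, C=M80): all 2 rows agree on A — 0 pairs.

0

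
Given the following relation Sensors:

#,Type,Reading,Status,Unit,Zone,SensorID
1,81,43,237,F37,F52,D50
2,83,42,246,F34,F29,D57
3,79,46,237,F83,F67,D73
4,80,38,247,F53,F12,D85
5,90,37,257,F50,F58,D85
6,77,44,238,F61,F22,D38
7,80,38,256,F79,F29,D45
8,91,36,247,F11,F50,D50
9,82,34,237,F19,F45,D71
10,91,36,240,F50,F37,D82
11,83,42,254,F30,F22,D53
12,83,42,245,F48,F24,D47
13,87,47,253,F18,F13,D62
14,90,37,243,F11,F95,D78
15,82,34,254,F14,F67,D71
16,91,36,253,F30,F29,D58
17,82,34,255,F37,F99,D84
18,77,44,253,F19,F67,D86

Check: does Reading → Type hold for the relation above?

Yes

Reading=43: row 1 → Type = 81 ✓
Reading=42: rows 2, 11, 12 → Type = 83, 83, 83 ✓
Reading=46: row 3 → Type = 79 ✓
Reading=38: rows 4, 7 → Type = 80, 80 ✓
Reading=37: rows 5, 14 → Type = 90, 90 ✓
Reading=44: rows 6, 18 → Type = 77, 77 ✓
Reading=36: rows 8, 10, 16 → Type = 91, 91, 91 ✓
Reading=34: rows 9, 15, 17 → Type = 82, 82, 82 ✓
Reading=47: row 13 → Type = 87 ✓
Every Reading value is associated with a single Type value, so Reading → Type holds.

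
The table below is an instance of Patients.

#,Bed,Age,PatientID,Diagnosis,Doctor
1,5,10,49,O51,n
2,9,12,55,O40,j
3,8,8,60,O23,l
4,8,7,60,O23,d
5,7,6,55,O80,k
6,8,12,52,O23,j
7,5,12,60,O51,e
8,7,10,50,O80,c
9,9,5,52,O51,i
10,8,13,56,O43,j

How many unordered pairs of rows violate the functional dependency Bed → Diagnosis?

Bed=5: all 2 rows agree on Diagnosis — 0 pairs.
Bed=9: violating pairs (2,9) — 1 pair.
Bed=8: violating pairs (3,10), (4,10), (6,10) — 3 pairs.
Bed=7: all 2 rows agree on Diagnosis — 0 pairs.

4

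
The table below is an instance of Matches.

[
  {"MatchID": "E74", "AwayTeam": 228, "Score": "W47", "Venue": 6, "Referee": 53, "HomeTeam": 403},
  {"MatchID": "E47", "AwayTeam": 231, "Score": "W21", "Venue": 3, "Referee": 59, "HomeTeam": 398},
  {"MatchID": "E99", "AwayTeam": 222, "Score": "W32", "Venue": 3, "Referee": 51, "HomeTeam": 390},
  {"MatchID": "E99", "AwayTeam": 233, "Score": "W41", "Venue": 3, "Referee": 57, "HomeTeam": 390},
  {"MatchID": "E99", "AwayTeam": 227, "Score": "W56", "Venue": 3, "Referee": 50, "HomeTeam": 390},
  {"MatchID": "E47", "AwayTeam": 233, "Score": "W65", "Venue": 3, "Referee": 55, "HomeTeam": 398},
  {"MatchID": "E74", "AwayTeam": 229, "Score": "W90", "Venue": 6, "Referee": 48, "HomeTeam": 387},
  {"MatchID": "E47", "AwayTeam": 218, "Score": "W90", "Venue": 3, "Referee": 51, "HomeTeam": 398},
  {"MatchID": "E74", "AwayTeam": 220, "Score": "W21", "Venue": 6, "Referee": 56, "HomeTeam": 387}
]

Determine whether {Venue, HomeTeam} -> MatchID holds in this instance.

(Venue=6, HomeTeam=403): 1 row → MatchID = E74 ✓
(Venue=3, HomeTeam=398): 3 rows → MatchID = E47, E47, E47 ✓
(Venue=3, HomeTeam=390): 3 rows → MatchID = E99, E99, E99 ✓
(Venue=6, HomeTeam=387): 2 rows → MatchID = E74, E74 ✓
Every {Venue, HomeTeam} value is associated with a single MatchID value, so {Venue, HomeTeam} -> MatchID holds.

Yes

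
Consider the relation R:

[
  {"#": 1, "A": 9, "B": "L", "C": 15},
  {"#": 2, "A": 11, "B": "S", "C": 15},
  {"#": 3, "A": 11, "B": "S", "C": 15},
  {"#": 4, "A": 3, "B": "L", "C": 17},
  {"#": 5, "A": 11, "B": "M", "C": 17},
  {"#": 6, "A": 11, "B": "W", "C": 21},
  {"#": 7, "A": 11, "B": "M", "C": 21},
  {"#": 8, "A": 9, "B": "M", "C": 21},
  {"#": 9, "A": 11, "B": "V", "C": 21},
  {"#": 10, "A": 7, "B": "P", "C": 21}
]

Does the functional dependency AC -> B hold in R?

No

(A=9, C=15): row 1 → B = L ✓
(A=11, C=15): rows 2, 3 → B = S, S ✓
(A=3, C=17): row 4 → B = L ✓
(A=11, C=17): row 5 → B = M ✓
(A=11, C=21): rows 6, 7, 9 → B takes values {W, M, V} — violation
(A=9, C=21): row 8 → B = M ✓
(A=7, C=21): row 10 → B = P ✓
Two rows agree on AC but differ on B, so AC -> B does not hold.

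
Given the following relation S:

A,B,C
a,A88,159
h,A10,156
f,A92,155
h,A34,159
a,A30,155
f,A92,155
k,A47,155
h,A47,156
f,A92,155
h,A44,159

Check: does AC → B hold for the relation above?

(A=a, C=159): 1 row → B = A88 ✓
(A=h, C=156): 2 rows → B takes values {A10, A47} — violation
(A=f, C=155): 3 rows → B = A92, A92, A92 ✓
(A=h, C=159): 2 rows → B takes values {A34, A44} — violation
(A=a, C=155): 1 row → B = A30 ✓
(A=k, C=155): 1 row → B = A47 ✓
Two rows agree on AC but differ on B, so AC → B does not hold.

No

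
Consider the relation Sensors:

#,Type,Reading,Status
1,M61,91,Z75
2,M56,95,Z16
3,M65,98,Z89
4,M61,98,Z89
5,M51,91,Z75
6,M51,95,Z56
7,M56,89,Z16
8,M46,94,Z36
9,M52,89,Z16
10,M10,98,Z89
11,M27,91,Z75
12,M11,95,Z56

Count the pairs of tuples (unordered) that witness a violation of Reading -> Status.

2

Reading=91: all 3 rows agree on Status — 0 pairs.
Reading=95: violating pairs (2,6), (2,12) — 2 pairs.
Reading=98: all 3 rows agree on Status — 0 pairs.
Reading=89: all 2 rows agree on Status — 0 pairs.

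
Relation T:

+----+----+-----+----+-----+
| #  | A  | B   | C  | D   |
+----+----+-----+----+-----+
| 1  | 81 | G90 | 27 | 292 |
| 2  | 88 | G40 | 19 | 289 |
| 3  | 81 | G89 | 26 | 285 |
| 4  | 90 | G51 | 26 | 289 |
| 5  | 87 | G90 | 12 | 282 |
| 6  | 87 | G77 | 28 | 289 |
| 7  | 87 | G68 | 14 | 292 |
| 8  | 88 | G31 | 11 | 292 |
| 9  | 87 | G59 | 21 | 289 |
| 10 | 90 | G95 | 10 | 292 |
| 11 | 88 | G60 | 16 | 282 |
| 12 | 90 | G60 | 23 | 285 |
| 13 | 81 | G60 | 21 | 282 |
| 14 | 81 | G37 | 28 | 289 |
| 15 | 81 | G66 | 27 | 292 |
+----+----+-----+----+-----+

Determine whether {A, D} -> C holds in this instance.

(A=81, D=292): rows 1, 15 → C = 27, 27 ✓
(A=88, D=289): row 2 → C = 19 ✓
(A=81, D=285): row 3 → C = 26 ✓
(A=90, D=289): row 4 → C = 26 ✓
(A=87, D=282): row 5 → C = 12 ✓
(A=87, D=289): rows 6, 9 → C takes values {28, 21} — violation
(A=87, D=292): row 7 → C = 14 ✓
(A=88, D=292): row 8 → C = 11 ✓
(A=90, D=292): row 10 → C = 10 ✓
(A=88, D=282): row 11 → C = 16 ✓
(A=90, D=285): row 12 → C = 23 ✓
(A=81, D=282): row 13 → C = 21 ✓
(A=81, D=289): row 14 → C = 28 ✓
Two rows agree on {A, D} but differ on C, so {A, D} -> C does not hold.

No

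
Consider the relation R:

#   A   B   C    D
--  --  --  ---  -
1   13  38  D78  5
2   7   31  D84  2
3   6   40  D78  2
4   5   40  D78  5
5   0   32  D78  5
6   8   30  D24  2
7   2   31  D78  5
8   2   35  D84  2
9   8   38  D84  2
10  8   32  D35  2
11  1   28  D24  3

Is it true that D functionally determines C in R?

No

D=5: rows 1, 4, 5, 7 → C = D78, D78, D78, D78 ✓
D=2: rows 2, 3, 6, 8, 9, 10 → C takes values {D84, D78, D24, D35} — violation
D=3: row 11 → C = D24 ✓
Two rows agree on D but differ on C, so D -> C does not hold.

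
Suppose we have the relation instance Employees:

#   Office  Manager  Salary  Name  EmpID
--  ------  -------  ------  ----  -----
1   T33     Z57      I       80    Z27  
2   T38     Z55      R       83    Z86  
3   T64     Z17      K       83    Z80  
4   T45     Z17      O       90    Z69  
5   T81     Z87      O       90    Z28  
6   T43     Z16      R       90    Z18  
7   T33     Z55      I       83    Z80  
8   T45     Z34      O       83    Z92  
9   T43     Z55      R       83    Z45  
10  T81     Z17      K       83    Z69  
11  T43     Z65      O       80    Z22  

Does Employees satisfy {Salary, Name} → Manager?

No

(Salary=I, Name=80): row 1 → Manager = Z57 ✓
(Salary=R, Name=83): rows 2, 9 → Manager = Z55, Z55 ✓
(Salary=K, Name=83): rows 3, 10 → Manager = Z17, Z17 ✓
(Salary=O, Name=90): rows 4, 5 → Manager takes values {Z17, Z87} — violation
(Salary=R, Name=90): row 6 → Manager = Z16 ✓
(Salary=I, Name=83): row 7 → Manager = Z55 ✓
(Salary=O, Name=83): row 8 → Manager = Z34 ✓
(Salary=O, Name=80): row 11 → Manager = Z65 ✓
Two rows agree on {Salary, Name} but differ on Manager, so {Salary, Name} → Manager does not hold.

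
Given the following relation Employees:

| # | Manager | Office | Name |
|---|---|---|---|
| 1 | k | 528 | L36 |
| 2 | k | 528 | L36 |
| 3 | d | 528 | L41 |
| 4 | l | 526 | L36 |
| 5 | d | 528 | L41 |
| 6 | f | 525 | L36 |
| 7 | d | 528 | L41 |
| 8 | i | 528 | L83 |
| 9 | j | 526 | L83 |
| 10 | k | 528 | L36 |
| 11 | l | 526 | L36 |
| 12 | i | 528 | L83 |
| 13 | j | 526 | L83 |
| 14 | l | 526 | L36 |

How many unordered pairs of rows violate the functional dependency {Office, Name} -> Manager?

(Office=528, Name=L36): all 3 rows agree on Manager — 0 pairs.
(Office=528, Name=L41): all 3 rows agree on Manager — 0 pairs.
(Office=526, Name=L36): all 3 rows agree on Manager — 0 pairs.
(Office=528, Name=L83): all 2 rows agree on Manager — 0 pairs.
(Office=526, Name=L83): all 2 rows agree on Manager — 0 pairs.

0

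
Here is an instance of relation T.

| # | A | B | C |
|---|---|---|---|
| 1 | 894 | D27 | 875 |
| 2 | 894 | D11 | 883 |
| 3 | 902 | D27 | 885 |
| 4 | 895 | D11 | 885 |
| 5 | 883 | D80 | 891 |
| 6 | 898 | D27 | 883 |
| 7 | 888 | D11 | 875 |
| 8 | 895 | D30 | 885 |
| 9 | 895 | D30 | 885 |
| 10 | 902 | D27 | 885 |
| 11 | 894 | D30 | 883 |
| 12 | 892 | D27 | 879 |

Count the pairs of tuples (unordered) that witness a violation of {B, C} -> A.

0

(B=D27, C=885): all 2 rows agree on A — 0 pairs.
(B=D30, C=885): all 2 rows agree on A — 0 pairs.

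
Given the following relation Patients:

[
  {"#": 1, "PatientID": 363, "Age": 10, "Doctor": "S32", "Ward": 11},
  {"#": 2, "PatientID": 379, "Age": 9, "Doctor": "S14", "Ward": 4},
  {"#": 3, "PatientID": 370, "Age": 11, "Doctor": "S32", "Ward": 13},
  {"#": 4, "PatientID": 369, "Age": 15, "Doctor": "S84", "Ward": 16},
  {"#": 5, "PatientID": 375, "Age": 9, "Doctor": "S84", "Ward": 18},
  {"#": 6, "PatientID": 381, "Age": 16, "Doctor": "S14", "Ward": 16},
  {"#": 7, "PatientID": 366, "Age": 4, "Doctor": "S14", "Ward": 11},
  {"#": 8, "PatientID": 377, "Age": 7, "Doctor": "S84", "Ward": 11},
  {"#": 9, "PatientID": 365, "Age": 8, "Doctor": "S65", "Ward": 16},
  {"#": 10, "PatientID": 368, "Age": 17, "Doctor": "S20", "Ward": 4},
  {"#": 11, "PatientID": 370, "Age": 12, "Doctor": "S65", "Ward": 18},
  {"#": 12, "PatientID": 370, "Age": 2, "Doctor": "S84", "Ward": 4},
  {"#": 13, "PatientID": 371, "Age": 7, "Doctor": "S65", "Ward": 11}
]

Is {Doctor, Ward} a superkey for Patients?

All 13 rows have distinct {Doctor, Ward} values, so {Doctor, Ward} → (all attributes) holds and {Doctor, Ward} is a superkey.

Yes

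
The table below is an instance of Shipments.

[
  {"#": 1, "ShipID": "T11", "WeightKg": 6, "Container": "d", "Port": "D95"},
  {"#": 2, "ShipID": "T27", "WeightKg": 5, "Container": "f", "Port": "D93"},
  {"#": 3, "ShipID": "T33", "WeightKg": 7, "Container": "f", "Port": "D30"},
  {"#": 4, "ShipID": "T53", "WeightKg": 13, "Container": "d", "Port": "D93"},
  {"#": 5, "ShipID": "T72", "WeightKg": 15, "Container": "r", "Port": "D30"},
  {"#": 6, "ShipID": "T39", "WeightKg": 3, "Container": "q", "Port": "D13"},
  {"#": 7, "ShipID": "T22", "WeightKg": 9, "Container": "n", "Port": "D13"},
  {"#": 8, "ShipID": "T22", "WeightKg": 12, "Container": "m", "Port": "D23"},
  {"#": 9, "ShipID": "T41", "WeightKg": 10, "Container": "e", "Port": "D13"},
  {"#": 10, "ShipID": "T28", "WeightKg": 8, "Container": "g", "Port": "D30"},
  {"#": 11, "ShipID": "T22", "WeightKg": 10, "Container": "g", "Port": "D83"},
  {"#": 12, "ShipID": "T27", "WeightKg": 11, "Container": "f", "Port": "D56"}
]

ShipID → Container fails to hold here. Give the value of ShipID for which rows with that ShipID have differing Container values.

T22

ShipID=T11: row 1 → Container = d ✓
ShipID=T27: rows 2, 12 → Container = f, f ✓
ShipID=T33: row 3 → Container = f ✓
ShipID=T53: row 4 → Container = d ✓
ShipID=T72: row 5 → Container = r ✓
ShipID=T39: row 6 → Container = q ✓
ShipID=T22: rows 7, 8, 11 → Container takes values {n, m, g} — violation
ShipID=T41: row 9 → Container = e ✓
ShipID=T28: row 10 → Container = g ✓
The only ShipID value with inconsistent Container is ShipID=T22.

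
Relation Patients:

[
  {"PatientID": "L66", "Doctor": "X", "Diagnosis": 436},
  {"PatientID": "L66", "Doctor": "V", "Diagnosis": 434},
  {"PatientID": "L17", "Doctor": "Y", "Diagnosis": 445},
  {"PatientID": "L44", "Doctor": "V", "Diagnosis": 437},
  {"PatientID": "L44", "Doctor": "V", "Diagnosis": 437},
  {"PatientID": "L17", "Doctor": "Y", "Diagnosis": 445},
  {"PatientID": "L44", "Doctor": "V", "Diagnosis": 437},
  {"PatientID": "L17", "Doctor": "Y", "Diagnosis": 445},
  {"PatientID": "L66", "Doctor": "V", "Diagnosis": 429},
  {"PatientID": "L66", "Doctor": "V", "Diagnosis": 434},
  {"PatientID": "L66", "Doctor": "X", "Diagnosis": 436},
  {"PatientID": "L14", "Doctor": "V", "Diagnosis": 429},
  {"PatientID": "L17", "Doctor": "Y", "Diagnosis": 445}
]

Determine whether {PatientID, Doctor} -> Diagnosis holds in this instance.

(PatientID=L66, Doctor=X): 2 rows → Diagnosis = 436, 436 ✓
(PatientID=L66, Doctor=V): 3 rows → Diagnosis takes values {434, 429} — violation
(PatientID=L17, Doctor=Y): 4 rows → Diagnosis = 445, 445, 445, 445 ✓
(PatientID=L44, Doctor=V): 3 rows → Diagnosis = 437, 437, 437 ✓
(PatientID=L14, Doctor=V): 1 row → Diagnosis = 429 ✓
Two rows agree on {PatientID, Doctor} but differ on Diagnosis, so {PatientID, Doctor} -> Diagnosis does not hold.

No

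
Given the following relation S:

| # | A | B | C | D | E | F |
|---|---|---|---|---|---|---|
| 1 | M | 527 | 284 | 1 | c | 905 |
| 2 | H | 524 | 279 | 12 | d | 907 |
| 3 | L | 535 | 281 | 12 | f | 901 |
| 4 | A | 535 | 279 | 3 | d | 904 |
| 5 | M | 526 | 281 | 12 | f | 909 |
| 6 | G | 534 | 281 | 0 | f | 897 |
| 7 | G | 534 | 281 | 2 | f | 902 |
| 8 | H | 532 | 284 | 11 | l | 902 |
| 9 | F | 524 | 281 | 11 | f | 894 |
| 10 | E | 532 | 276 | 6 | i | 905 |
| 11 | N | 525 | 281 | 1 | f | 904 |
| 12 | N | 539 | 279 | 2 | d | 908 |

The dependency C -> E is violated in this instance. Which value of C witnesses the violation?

C=284: rows 1, 8 → E takes values {c, l} — violation
C=279: rows 2, 4, 12 → E = d, d, d ✓
C=281: rows 3, 5, 6, 7, 9, 11 → E = f, f, f, f, f, f ✓
C=276: row 10 → E = i ✓
The only C value with inconsistent E is C=284.

284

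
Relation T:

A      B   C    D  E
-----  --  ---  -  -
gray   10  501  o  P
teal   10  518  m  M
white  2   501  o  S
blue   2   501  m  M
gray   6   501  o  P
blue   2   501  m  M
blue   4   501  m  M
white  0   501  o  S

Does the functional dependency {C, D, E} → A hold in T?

(C=501, D=o, E=P): 2 rows → A = gray, gray ✓
(C=518, D=m, E=M): 1 row → A = teal ✓
(C=501, D=o, E=S): 2 rows → A = white, white ✓
(C=501, D=m, E=M): 3 rows → A = blue, blue, blue ✓
Every {C, D, E} value is associated with a single A value, so {C, D, E} → A holds.

Yes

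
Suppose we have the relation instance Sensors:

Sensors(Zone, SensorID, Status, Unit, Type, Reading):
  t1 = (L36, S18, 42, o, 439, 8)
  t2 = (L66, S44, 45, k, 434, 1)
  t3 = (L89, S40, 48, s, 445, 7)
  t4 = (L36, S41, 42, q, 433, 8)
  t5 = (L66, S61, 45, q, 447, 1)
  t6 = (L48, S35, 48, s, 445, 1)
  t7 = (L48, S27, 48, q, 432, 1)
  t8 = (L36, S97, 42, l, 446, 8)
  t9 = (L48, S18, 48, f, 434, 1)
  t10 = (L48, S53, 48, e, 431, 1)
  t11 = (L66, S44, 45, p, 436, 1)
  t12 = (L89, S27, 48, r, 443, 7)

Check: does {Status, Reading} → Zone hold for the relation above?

Yes

(Status=42, Reading=8): rows 1, 4, 8 → Zone = L36, L36, L36 ✓
(Status=45, Reading=1): rows 2, 5, 11 → Zone = L66, L66, L66 ✓
(Status=48, Reading=7): rows 3, 12 → Zone = L89, L89 ✓
(Status=48, Reading=1): rows 6, 7, 9, 10 → Zone = L48, L48, L48, L48 ✓
Every {Status, Reading} value is associated with a single Zone value, so {Status, Reading} → Zone holds.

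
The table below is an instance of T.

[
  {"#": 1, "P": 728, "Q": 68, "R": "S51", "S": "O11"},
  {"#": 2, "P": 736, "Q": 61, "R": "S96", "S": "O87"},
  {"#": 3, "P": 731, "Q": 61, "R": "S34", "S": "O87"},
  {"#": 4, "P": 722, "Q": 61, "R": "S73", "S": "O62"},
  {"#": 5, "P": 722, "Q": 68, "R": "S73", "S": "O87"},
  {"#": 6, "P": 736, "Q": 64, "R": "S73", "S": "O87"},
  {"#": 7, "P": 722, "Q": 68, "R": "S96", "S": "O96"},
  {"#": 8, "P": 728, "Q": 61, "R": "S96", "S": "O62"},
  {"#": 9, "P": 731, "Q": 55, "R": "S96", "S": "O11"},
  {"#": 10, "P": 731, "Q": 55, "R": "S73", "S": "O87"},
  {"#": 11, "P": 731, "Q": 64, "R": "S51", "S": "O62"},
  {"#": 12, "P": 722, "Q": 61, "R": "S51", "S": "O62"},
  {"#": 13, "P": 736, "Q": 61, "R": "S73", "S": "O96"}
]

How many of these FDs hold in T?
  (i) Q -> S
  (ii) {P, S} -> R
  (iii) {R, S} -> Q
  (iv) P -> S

0

(i) Q -> S: Q=68: rows 1, 5, 7 → S takes values {O11, O87, O96} — violation; Q=61: rows 2, 3, 4, 8, 12, 13 → S takes values {O87, O62, O96} — violation; Q=64: rows 6, 11 → S takes values {O87, O62} — violation; Q=55: rows 9, 10 → S takes values {O11, O87} — violation — fails.
(ii) {P, S} -> R: (P=736, S=O87): rows 2, 6 → R takes values {S96, S73} — violation; (P=731, S=O87): rows 3, 10 → R takes values {S34, S73} — violation; (P=722, S=O62): rows 4, 12 → R takes values {S73, S51} — violation — fails.
(iii) {R, S} -> Q: (R=S73, S=O87): rows 5, 6, 10 → Q takes values {68, 64, 55} — violation; (R=S51, S=O62): rows 11, 12 → Q takes values {64, 61} — violation — fails.
(iv) P -> S: P=728: rows 1, 8 → S takes values {O11, O62} — violation; P=736: rows 2, 6, 13 → S takes values {O87, O96} — violation; P=731: rows 3, 9, 10, 11 → S takes values {O87, O11, O62} — violation; P=722: rows 4, 5, 7, 12 → S takes values {O62, O87, O96} — violation — fails.
None of the 4 dependencies hold.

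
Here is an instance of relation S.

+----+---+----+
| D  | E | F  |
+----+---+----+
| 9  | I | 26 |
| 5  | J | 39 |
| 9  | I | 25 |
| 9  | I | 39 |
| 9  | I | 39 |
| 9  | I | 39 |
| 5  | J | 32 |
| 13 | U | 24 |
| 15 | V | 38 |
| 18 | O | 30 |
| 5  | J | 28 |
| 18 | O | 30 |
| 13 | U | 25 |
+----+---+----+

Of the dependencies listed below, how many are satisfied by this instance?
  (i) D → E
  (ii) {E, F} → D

(i) D → E: every LHS value maps to a single RHS value — holds.
(ii) {E, F} → D: every LHS value maps to a single RHS value — holds.
2 of the 2 dependencies hold.

2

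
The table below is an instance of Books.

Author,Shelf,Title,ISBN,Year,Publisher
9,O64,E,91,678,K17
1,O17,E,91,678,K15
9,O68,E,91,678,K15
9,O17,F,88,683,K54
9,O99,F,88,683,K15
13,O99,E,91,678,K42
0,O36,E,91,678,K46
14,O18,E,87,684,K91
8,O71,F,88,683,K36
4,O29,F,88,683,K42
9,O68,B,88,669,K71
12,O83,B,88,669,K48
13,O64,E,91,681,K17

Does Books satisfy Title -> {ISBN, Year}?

Title=E: 7 rows → {ISBN,Year} takes values {(91, 678), (87, 684), (91, 681)} — violation
Title=F: 4 rows → {ISBN,Year} = (88, 683), (88, 683), (88, 683), (88, 683) ✓
Title=B: 2 rows → {ISBN,Year} = (88, 669), (88, 669) ✓
Two rows agree on Title but differ on {ISBN, Year}, so Title -> {ISBN, Year} does not hold.

No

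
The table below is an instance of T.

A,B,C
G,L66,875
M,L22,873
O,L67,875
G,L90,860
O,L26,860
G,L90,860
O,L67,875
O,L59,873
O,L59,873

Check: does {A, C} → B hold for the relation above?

Yes

(A=G, C=875): 1 row → B = L66 ✓
(A=M, C=873): 1 row → B = L22 ✓
(A=O, C=875): 2 rows → B = L67, L67 ✓
(A=G, C=860): 2 rows → B = L90, L90 ✓
(A=O, C=860): 1 row → B = L26 ✓
(A=O, C=873): 2 rows → B = L59, L59 ✓
Every {A, C} value is associated with a single B value, so {A, C} → B holds.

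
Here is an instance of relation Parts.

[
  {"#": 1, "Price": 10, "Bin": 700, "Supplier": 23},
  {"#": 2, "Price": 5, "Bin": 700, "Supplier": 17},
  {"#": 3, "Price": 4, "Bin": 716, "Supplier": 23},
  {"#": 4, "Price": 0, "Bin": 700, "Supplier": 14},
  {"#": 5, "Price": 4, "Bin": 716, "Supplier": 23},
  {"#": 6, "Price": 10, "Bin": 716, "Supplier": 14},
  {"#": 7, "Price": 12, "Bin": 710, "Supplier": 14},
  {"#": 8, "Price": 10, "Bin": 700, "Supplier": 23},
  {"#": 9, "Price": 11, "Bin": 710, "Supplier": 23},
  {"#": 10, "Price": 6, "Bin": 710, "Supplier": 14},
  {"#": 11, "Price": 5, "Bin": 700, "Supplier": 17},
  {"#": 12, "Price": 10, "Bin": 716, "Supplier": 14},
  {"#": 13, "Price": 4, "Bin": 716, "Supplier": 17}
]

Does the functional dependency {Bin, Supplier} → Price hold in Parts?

No

(Bin=700, Supplier=23): rows 1, 8 → Price = 10, 10 ✓
(Bin=700, Supplier=17): rows 2, 11 → Price = 5, 5 ✓
(Bin=716, Supplier=23): rows 3, 5 → Price = 4, 4 ✓
(Bin=700, Supplier=14): row 4 → Price = 0 ✓
(Bin=716, Supplier=14): rows 6, 12 → Price = 10, 10 ✓
(Bin=710, Supplier=14): rows 7, 10 → Price takes values {12, 6} — violation
(Bin=710, Supplier=23): row 9 → Price = 11 ✓
(Bin=716, Supplier=17): row 13 → Price = 4 ✓
Two rows agree on {Bin, Supplier} but differ on Price, so {Bin, Supplier} → Price does not hold.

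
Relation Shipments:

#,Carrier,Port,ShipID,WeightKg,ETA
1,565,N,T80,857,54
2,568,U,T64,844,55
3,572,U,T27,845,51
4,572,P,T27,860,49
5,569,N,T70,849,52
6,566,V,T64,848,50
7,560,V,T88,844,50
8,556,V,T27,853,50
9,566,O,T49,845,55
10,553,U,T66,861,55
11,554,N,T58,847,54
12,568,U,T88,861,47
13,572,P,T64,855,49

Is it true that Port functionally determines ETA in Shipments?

Port=N: rows 1, 5, 11 → ETA takes values {54, 52} — violation
Port=U: rows 2, 3, 10, 12 → ETA takes values {55, 51, 47} — violation
Port=P: rows 4, 13 → ETA = 49, 49 ✓
Port=V: rows 6, 7, 8 → ETA = 50, 50, 50 ✓
Port=O: row 9 → ETA = 55 ✓
Two rows agree on Port but differ on ETA, so Port -> ETA does not hold.

No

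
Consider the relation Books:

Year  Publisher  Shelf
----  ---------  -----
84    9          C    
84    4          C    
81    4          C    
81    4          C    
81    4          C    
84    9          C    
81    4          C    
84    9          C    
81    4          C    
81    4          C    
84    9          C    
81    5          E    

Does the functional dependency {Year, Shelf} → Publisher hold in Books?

(Year=84, Shelf=C): 5 rows → Publisher takes values {9, 4} — violation
(Year=81, Shelf=C): 6 rows → Publisher = 4, 4, 4, 4, 4, 4 ✓
(Year=81, Shelf=E): 1 row → Publisher = 5 ✓
Two rows agree on {Year, Shelf} but differ on Publisher, so {Year, Shelf} → Publisher does not hold.

No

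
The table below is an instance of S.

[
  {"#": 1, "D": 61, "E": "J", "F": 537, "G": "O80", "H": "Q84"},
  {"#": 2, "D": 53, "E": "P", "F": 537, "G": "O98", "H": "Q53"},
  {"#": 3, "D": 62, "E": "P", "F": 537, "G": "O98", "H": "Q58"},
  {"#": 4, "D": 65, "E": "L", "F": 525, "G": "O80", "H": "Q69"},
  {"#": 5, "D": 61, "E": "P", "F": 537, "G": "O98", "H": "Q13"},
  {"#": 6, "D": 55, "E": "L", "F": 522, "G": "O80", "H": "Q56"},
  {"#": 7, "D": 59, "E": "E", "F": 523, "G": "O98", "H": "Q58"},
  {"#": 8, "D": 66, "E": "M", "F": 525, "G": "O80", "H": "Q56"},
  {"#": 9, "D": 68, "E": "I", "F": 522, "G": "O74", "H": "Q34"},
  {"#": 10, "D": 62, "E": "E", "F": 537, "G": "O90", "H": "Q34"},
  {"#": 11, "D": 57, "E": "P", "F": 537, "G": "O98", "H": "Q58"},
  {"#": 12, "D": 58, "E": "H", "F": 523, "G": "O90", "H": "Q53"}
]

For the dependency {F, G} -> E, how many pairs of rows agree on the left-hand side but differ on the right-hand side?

1

(F=537, G=O98): all 4 rows agree on E — 0 pairs.
(F=525, G=O80): violating pairs (4,8) — 1 pair.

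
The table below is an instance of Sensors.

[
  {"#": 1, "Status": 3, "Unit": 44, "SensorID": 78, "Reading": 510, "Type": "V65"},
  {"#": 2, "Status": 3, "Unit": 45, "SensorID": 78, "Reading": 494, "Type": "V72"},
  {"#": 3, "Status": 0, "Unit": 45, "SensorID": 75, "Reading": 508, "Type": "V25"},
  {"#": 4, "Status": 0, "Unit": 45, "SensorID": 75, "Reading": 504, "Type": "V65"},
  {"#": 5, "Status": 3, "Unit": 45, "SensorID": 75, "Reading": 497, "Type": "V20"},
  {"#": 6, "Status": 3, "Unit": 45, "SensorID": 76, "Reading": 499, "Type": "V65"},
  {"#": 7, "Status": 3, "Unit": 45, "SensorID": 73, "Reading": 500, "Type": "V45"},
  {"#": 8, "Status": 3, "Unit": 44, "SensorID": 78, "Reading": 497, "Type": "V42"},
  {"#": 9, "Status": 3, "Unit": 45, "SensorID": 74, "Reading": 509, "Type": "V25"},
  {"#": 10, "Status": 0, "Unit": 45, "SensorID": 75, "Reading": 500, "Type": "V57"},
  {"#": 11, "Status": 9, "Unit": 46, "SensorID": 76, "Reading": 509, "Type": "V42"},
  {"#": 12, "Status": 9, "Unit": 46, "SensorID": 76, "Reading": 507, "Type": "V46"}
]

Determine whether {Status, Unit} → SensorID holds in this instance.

No

(Status=3, Unit=44): rows 1, 8 → SensorID = 78, 78 ✓
(Status=3, Unit=45): rows 2, 5, 6, 7, 9 → SensorID takes values {78, 75, 76, 73, 74} — violation
(Status=0, Unit=45): rows 3, 4, 10 → SensorID = 75, 75, 75 ✓
(Status=9, Unit=46): rows 11, 12 → SensorID = 76, 76 ✓
Two rows agree on {Status, Unit} but differ on SensorID, so {Status, Unit} → SensorID does not hold.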